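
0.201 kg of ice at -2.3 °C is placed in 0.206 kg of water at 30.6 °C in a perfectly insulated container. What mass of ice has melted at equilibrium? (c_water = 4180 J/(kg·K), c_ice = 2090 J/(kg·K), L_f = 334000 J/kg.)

m_melted ≈ 0.076 kg

Heat available from the water dropping to 0 °C: 0.206·4180·30.6 = 26349 J.
Warming the ice to 0 °C takes 0.201·2090·2.3 = 966.21 J, leaving 25383 J for melting.
To melt every bit of ice: 0.201·334000 = 67134 J.
That's not enough to melt it all — equilibrium is at 0 °C with ice remaining.
m_melt = 25383 / L_f = 0.076 kg.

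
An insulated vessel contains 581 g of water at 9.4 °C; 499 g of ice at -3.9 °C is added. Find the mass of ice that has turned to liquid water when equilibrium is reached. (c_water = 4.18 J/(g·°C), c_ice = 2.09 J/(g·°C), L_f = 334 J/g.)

m_melted ≈ 56.2 g

Water can give up m c ΔT = 581×4.18×9.4 = 22829 J before reaching 0 °C.
Of that, 499×2.09×3.9 = 4067.3 J goes to bring the ice to 0 °C, leaving 18761 J.
Melting all 499 g of ice would need 499×334 = 166666 J.
That's not enough to melt it all — equilibrium is at 0 °C with ice remaining.
m_melt = 18761 / L_f = 56.17 g.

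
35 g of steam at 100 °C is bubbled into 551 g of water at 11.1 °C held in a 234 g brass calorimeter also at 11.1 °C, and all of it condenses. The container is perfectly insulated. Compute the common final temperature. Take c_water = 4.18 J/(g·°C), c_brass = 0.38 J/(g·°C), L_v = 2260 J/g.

T_f ≈ 47.4 °C

Heat gained plus heat lost sum to zero:
latent heat released on condensation: 35·2260 = 79100; condensed water 100 °C→T: 146.3(T − 100); original water: 2303.2(T − 11.1); cup: 88.92(T − 11.1)
2538.4 T = 79100 + 14630 + 26552 = 120282
T ≈ 47.39 °C — below 100 °C, confirming all the steam condensed.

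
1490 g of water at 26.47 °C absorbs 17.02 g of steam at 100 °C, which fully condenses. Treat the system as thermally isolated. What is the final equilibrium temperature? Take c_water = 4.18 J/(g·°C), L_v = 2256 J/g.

Conservation of energy gives ΣQ = 0:
steam→water at 100 °C releases m L_v = 17.02×2256 = 38397
  condensate cools 100→T: 17.02×4.18×(T − 100) = 71.14(T − 100)
  original water: 6228.2(T − 26.47)
6299.3 T = 38397 + 7114.4 + 164860 = 210372
T ≈ 33.40 °C — below 100 °C, confirming all the steam condensed.

T_f ≈ 33.4 °C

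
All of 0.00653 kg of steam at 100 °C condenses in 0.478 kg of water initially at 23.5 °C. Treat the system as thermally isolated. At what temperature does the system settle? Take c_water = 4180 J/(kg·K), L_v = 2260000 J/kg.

Heat gained plus heat lost sum to zero:
condense steam: −0.00653×2260000 = −14758; condensed water 100 °C→T: 27.3(T − 100); original water: 1998(T − 23.5)
2025.3 T = 14758 + 2729.5 + 46954 = 64441
T ≈ 31.82 °C (< 100 °C, so full condensation is consistent).

T_f ≈ 31.8 °C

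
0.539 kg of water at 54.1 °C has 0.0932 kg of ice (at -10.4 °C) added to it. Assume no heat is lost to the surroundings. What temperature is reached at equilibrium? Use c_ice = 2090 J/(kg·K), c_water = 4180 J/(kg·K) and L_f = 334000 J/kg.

T_f ≈ 33.6 °C

Sum of m c ΔT and latent-heat terms is zero:
warm ice to 0 °C: 0.0932×2090×(0 − (-10.4)) = 2025.8; melt ice: 0.0932×334000 = 31129; meltwater 0→T: 0.0932×4180×T = 389.58 T; water: 2253(T − 54.1)
2642.6 T = 121888 − 33155 = 88734
T ≈ 33.58 °C — above 0 °C, consistent with complete melting.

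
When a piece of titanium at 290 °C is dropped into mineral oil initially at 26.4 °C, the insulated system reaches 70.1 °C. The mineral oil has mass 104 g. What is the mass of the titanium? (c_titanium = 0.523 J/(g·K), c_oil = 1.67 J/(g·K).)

Let T be the final temperature. ΣQ_i = 0:
m·0.523·(70.1 − 290) + 104·1.67·(70.1 − 26.4) = 0
-115.01 m = -7589.8
m = -7589.8/-115.01 ≈ 65.99 g

m ≈ 66 g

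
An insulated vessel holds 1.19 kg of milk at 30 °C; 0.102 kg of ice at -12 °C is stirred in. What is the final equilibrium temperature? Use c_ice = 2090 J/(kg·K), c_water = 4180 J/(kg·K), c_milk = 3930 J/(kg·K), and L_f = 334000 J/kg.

T_f ≈ 20.3 °C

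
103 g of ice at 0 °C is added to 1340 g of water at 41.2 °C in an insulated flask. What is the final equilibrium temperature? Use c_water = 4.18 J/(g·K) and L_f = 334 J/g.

T_f ≈ 32.6 °C

Conservation of energy gives ΣQ = 0:
latent heat to melt: 103·334 = 34402; meltwater 0→T: 103·4.18·T = 430.54 T; water cools: 1340·4.18·(T − 41.2) = 5601.2(T − 41.2)
6031.7 T = 230769 − 34402 = 196367
T ≈ 32.56 °C — above 0 °C, consistent with complete melting.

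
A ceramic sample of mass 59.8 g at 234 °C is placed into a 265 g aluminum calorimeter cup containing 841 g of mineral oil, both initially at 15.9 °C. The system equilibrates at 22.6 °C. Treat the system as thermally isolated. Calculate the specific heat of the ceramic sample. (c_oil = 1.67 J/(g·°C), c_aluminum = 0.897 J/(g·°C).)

c ≈ 0.87 J/(g·°C)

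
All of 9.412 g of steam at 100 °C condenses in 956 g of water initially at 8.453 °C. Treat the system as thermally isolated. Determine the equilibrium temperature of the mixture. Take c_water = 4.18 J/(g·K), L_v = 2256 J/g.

Conservation of energy gives ΣQ = 0:
latent heat released on condensation: 9.412×2256 = 21233; condensate cools 100→T: 9.412×4.18×(T − 100) = 39.34(T − 100); water warms: 956×4.18×(T − 8.453) = 3996.1(T − 8.453)
4035.4 T = 21233 + 3934.2 + 33779 = 58947
T ≈ 14.61 °C — below 100 °C, confirming all the steam condensed.

T_f ≈ 14.6 °C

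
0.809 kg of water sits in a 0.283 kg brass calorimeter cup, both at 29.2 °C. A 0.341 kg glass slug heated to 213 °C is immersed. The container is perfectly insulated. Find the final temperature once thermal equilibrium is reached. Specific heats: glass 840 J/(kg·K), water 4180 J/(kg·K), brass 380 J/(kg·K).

Setting the total heat transfer to zero:
0.341×840×(T − 213) + 0.809×4180×(T − 29.2) + 0.283×380×(T − 29.2) = 0
286.44(T − 213) + 3381.6(T − 29.2) + 107.54(T − 29.2) = 0
3775.6 T = 162895
T = 162895/3775.6 ≈ 43.14 °C

T_f ≈ 43.1 °C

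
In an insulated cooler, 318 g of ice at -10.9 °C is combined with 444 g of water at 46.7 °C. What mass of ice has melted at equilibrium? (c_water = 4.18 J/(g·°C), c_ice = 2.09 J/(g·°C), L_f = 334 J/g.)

Water can give up m c ΔT = 444×4.18×46.7 = 86671 J before reaching 0 °C.
Of that, 318×2.09×10.9 = 7244.4 J goes to bring the ice to 0 °C, leaving 79427 J.
Fully melting the ice requires m_ice L_f = 318×334 = 106212 J.
79427 J < 106212 J, so only part of the ice melts and the system sits at 0 °C.
Mass melted = 79427/334 ≈ 237.8 g.

m_melted ≈ 238 g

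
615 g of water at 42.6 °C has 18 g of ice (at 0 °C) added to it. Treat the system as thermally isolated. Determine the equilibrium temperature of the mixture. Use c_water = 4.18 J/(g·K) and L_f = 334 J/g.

Heat gained plus heat lost sum to zero:
melt ice: 18·334 = 6012; warm the meltwater: 75.24 T; water cools: 615·4.18·(T − 42.6) = 2570.7(T − 42.6)
2645.9 T = 109512 − 6012 = 103500
T ≈ 39.12 °C (positive, so assuming full melt was valid).

T_f ≈ 39.1 °C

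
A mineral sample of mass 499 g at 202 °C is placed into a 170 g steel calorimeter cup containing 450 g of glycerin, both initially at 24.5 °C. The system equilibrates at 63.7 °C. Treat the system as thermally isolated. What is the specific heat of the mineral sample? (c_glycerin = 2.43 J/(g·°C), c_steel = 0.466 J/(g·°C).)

Taking heat into each body as positive, Σ m c ΔT = 0:
499×c×(63.7 − 202) + 450×2.43×(63.7 − 24.5) + 170×0.466×(63.7 − 24.5) = 0
-69012 c = -45971
c = -45971/-69012 ≈ 0.6661 J/(g·°C)

c ≈ 0.666 J/(g·°C)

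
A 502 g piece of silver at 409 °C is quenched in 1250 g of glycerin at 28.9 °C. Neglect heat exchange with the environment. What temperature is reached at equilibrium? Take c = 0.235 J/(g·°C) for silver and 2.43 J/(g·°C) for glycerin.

T_f ≈ 43.1 °C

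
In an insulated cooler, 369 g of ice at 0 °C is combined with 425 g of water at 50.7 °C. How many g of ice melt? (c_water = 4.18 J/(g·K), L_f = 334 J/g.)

m_melted ≈ 270 g

Heat available from the water dropping to 0 °C: 425·4.18·50.7 = 90069 J.
To melt every bit of ice: 369·334 = 123246 J.
90069 J < 123246 J, so only part of the ice melts and the system sits at 0 °C.
m_melted·334 = 90069  ⇒  m_melted ≈ 269.7 g.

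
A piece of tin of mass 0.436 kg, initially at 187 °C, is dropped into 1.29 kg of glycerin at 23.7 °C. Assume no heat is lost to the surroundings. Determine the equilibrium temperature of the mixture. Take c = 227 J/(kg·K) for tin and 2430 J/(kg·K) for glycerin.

T_f is the heat-capacity-weighted average of the initial temperatures:
T_f = (98.97×187 + 3134.7×23.7) / (98.97 + 3134.7)
    = 92800 / 3233.7 ≈ 28.70 °C

T_f ≈ 28.7 °C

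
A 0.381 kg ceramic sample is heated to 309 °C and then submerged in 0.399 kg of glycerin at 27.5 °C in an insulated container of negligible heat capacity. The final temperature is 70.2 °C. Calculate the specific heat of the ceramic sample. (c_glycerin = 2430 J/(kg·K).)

c ≈ 455 J/(kg·K)

m_s c (T_s − T_f) = m_glycerin c_glycerin (T_f − T_0):
0.381·c·(309 − 70.2) = 0.399·2430·(70.2 − 27.5)
90.98 c = 41401  ⇒  c ≈ 455 J/(kg·K)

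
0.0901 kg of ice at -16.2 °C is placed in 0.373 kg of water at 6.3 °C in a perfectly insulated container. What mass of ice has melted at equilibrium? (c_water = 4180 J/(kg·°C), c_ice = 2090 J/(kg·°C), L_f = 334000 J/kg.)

Cooling the water to 0 °C releases 0.373·4180·6.3 = 9822.6 J.
Warming the ice to 0 °C takes 0.0901·2090·16.2 = 3050.6 J, leaving 6772 J for melting.
Melting all 0.0901 kg of ice would need 0.0901·334000 = 30093 J.
6772 J < 30093 J, so only part of the ice melts and the system sits at 0 °C.
Mass melted = 6772/334000 ≈ 0.02028 kg.

m_melted ≈ 0.0203 kg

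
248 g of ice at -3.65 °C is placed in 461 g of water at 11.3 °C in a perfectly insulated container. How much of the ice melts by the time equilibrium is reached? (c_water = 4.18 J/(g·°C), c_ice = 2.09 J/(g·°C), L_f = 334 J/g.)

m_melted ≈ 59.5 g

Heat available from the water dropping to 0 °C: 461×4.18×11.3 = 21775 J.
Of that, 248×2.09×3.65 = 1891.9 J goes to bring the ice to 0 °C, leaving 19883 J.
Fully melting the ice requires m_ice L_f = 248×334 = 82832 J.
That's not enough to melt it all — equilibrium is at 0 °C with ice remaining.
m_melted×334 = 19883  ⇒  m_melted ≈ 59.53 g.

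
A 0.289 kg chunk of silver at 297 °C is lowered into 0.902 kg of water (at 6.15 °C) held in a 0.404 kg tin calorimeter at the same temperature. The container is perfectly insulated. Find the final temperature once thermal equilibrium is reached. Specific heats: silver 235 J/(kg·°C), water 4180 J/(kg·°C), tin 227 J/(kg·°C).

T_f ≈ 11.2 °C

Heat gained plus heat lost sum to zero:
0.289·235·(T − 297) + 0.902·4180·(T − 6.15) + 0.404·227·(T − 6.15) = 0
67.91(T − 297) + 3770.4(T − 6.15) + 91.71(T − 6.15) = 0
3930 T = 43922
T = 43922 / 3930 = 11.2 °C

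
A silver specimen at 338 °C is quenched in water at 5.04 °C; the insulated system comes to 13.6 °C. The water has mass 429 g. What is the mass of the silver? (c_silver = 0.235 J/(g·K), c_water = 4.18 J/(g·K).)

m ≈ 201 g

Energy conservation, ΣQ = 0:
m×0.235×(13.6 − 338) + 429×4.18×(13.6 − 5.04) = 0
-76.23 m = -15350
m = -15350/-76.23 ≈ 201.4 g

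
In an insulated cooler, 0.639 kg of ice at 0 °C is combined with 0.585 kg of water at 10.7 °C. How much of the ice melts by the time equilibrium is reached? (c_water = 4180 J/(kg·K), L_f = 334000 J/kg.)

Cooling the water to 0 °C releases 0.585·4180·10.7 = 26165 J.
To melt every bit of ice: 0.639·334000 = 213426 J.
Since 26165 < 213426 J, not all the ice melts; equilibrium is at 0 °C.
m_melt = 26165 / L_f = 0.07834 kg.

m_melted ≈ 0.0783 kg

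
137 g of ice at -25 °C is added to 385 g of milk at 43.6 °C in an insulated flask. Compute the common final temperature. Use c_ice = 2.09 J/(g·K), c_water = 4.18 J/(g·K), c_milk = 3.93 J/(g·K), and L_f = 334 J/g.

T_f ≈ 6.3 °C

Setting the total heat transfer to zero:
warm ice to 0 °C: 137×2.09×(0 − (-25)) = 7158.2; fusion: m_ice L_f = 137×334 = 45758; warm the meltwater: 572.66 T; milk cools: 385×3.93×(T − 43.6) = 1513(T − 43.6)
2085.7 T = 65969 − 52916 = 13053
T ≈ 6.26 °C. Since T > 0 °C, the all-ice-melts assumption holds.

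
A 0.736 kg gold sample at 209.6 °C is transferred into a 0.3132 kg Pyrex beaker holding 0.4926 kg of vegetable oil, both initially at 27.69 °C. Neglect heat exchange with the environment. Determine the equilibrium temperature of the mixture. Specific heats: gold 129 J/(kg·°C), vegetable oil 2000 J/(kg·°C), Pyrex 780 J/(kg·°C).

Energy conservation, ΣQ = 0:
0.736·129·(T − 209.6) + 0.4926·2000·(T − 27.69) + 0.3132·780·(T − 27.69) = 0
94.94(T − 209.6) + 985.2(T − 27.69) + 244.3(T − 27.69) = 0
(94.94 + 985.2 + 244.3) T = 94.94·209.6 + 985.2·27.69 + 244.3·27.69
T = 53945/1324.4 ≈ 40.73 °C

T_f ≈ 40.7 °C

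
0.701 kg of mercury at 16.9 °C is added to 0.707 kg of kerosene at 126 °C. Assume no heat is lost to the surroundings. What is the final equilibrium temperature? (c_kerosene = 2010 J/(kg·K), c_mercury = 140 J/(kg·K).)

T_f ≈ 119.0 °C

|Q_kerosene| = |Q_mercury|:
0.707*2010*(126 − T) = 0.701*140*(T − 16.9)
1421.1(126 − T) = 98.14(T − 16.9)
1519.2 T = 180713  ⇒  T ≈ 118.95 °C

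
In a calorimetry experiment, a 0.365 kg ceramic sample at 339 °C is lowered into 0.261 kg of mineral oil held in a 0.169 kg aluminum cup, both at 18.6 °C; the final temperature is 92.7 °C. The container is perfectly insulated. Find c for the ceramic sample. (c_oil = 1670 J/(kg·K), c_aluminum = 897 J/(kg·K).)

c ≈ 484 J/(kg·K)

Let T be the final temperature. ΣQ_i = 0:
0.365·c·(92.7 − 339) + 0.261·1670·(92.7 − 18.6) + 0.169·897·(92.7 − 18.6) = 0
-89.9 c = -43531
c = -43531/-89.9 ≈ 484.2 J/(kg·K)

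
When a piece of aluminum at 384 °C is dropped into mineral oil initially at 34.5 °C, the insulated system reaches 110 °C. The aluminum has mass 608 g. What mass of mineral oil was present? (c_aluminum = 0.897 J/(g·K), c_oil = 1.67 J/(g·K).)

Heat gained plus heat lost sum to zero:
608·0.897·(110 − 384) + m·1.67·(110 − 34.5) = 0
126.08 m = 149433
m = 149433/126.08 ≈ 1185 g

m ≈ 1190 g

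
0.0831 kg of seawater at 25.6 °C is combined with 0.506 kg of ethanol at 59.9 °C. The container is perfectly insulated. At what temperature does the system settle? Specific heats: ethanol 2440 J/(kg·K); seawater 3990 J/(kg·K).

T_f ≈ 52.6 °C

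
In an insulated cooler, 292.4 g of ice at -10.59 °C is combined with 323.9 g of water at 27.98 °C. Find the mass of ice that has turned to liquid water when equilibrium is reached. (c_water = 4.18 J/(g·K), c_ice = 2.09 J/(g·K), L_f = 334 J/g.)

m_melted ≈ 94 g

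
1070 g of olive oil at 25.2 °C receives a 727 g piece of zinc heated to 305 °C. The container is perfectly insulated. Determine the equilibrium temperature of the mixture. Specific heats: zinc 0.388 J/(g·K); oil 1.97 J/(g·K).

With ΣQ=0 the equilibrium temperature is the m·c-weighted mean:
T_f = (282.08×305 + 2107.9×25.2) / (282.08 + 2107.9)
    = 139152 / 2390 ≈ 58.22 °C

T_f ≈ 58.2 °C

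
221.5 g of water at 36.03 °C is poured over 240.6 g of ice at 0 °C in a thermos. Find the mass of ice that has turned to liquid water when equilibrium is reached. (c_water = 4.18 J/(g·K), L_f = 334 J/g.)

Cooling the water to 0 °C releases 221.5·4.18·36.03 = 33359 J.
Fully melting the ice requires m_ice L_f = 240.6·334 = 80360 J.
Since 33359 < 80360 J, not all the ice melts; equilibrium is at 0 °C.
m_melt = 33359 / L_f = 99.88 g.

m_melted ≈ 99.9 g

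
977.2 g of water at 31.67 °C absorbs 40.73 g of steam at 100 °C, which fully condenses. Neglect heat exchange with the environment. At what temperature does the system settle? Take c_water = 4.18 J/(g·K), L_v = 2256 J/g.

Sum of m c ΔT and latent-heat terms is zero:
condense steam: −40.73·2256 = −91887
  condensate cools 100→T: 40.73·4.18·(T − 100) = 170.25(T − 100)
  water warms: 977.2·4.18·(T − 31.67) = 4084.7(T − 31.67)
4254.9 T = 91887 + 17025 + 129362 = 238274
T ≈ 56.00 °C, under the boiling point, so the assumption holds.

T_f ≈ 56.0 °C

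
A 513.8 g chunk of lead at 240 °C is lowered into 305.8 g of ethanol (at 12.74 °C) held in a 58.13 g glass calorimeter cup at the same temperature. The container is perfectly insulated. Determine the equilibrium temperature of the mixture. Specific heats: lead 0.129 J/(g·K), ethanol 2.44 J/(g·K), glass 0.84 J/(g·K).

T_f ≈ 30.2 °C

With ΣQ=0 the equilibrium temperature is the m·c-weighted mean:
T_f = (66.28*240 + 746.15*12.74 + 48.83*12.74) / (66.28 + 746.15 + 48.83)
    = 26035 / 861.26 ≈ 30.23 °C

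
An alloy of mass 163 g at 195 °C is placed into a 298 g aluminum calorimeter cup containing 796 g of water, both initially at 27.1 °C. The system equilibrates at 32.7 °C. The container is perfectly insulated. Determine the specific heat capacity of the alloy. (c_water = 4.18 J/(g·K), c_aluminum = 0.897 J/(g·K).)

Conservation of energy gives ΣQ = 0:
163×c×(32.7 − 195) + 796×4.18×(32.7 − 27.1) + 298×0.897×(32.7 − 27.1) = 0
-26455 c = -20130
c = -20130/-26455 ≈ 0.7609 J/(g·K)

c ≈ 0.761 J/(g·K)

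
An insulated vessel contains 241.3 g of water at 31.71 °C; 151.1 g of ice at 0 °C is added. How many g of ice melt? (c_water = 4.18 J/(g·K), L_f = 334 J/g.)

m_melted ≈ 95.8 g

Heat available from the water dropping to 0 °C: 241.3×4.18×31.71 = 31984 J.
Fully melting the ice requires m_ice L_f = 151.1×334 = 50467 J.
31984 J < 50467 J, so only part of the ice melts and the system sits at 0 °C.
m_melt = 31984 / L_f = 95.76 g.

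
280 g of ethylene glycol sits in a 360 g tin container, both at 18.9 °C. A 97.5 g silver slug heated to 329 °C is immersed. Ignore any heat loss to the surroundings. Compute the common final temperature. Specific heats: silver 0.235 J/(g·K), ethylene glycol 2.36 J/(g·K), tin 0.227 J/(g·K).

T_f ≈ 28.2 °C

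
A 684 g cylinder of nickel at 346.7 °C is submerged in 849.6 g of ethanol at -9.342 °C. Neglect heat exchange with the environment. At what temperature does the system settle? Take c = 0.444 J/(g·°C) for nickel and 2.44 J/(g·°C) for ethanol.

T_f ≈ 36.2 °C

|Q_nickel| = |Q_ethanol|:
684·0.444·(346.7 − T) = 849.6·2.44·(T − (-9.342))
303.7(346.7 − T) = 2073(T − (-9.342))
2376.7 T = 85925  ⇒  T ≈ 36.15 °C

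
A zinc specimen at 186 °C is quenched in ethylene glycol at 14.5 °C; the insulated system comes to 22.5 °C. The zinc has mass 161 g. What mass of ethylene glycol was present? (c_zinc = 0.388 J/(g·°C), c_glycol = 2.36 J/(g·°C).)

Let T be the final temperature. ΣQ_i = 0:
161×0.388×(22.5 − 186) + m×2.36×(22.5 − 14.5) = 0
18.88 m = 10214
m = 10214/18.88 ≈ 541 g

m ≈ 541 g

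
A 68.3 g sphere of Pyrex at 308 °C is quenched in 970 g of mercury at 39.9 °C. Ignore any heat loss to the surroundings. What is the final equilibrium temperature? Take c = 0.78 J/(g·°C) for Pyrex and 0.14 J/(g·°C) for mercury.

|Q_Pyrex| = |Q_mercury|:
68.3*0.78*(308 − T) = 970*0.14*(T − 39.9)
53.27(308 − T) = 135.8(T − 39.9)
189.07 T = 21827  ⇒  T ≈ 115.44 °C

T_f ≈ 115.4 °C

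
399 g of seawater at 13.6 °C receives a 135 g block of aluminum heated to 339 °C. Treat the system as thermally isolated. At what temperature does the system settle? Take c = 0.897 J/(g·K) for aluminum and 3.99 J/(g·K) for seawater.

T_f ≈ 36.6 °C

Setting the total heat transfer to zero:
135·0.897·(T − 339) + 399·3.99·(T − 13.6) = 0
121.09(T − 339) + 1592(T − 13.6) = 0
1713.1 T = 62703
T = 62703/1713.1 ≈ 36.60 °C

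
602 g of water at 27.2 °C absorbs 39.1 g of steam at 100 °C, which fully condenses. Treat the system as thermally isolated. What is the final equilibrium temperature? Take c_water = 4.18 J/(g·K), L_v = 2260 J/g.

T_f ≈ 64.6 °C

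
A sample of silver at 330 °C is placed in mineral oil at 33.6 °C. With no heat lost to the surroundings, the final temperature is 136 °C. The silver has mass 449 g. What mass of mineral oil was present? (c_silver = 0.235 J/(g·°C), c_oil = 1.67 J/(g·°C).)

Let T be the final temperature. ΣQ_i = 0:
449·0.235·(136 − 330) + m·1.67·(136 − 33.6) = 0
171.01 m = 20470
m = 20470/171.01 ≈ 119.7 g

m ≈ 120 g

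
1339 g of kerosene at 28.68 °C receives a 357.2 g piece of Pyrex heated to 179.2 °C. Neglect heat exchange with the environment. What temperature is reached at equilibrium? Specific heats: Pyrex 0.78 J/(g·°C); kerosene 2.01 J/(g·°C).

T_f ≈ 42.8 °C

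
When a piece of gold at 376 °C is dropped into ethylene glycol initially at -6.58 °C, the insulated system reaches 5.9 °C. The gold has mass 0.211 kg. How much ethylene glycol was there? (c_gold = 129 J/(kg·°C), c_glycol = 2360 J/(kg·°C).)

Let T be the final temperature. ΣQ_i = 0:
0.211×129×(5.9 − 376) + m×2360×(5.9 − (-6.58)) = 0
29453 m = 10074
m = 10074/29453 ≈ 0.342 kg

m ≈ 0.342 kg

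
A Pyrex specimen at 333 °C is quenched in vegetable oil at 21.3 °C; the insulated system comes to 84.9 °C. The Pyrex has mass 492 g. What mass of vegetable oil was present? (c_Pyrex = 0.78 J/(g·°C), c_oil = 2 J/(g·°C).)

m ≈ 749 g

Heat lost by the Pyrex = heat gained by the oil:
492×0.78×(333 − 84.9) = m×2×(84.9 − 21.3)
127.2 m = 95211  ⇒  m ≈ 748.5 g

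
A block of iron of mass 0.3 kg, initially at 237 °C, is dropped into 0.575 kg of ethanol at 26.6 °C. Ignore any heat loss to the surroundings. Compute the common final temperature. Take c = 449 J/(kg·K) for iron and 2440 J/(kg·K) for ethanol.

T_f ≈ 45.0 °C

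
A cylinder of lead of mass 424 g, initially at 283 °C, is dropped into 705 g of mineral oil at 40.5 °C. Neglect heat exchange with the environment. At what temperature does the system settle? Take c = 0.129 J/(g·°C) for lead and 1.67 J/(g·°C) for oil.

T_f ≈ 51.3 °C

Let T be the final temperature. ΣQ_i = 0:
424*0.129*(T − 283) + 705*1.67*(T − 40.5) = 0
54.7(T − 283) + 1177.3(T − 40.5) = 0
1232 T = 63162
T = 63162/1232 ≈ 51.27 °C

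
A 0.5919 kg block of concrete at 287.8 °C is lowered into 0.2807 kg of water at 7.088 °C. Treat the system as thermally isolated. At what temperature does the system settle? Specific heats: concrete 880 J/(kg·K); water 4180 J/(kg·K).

Heat lost by the concrete equals heat gained by the water:
0.5919×880×(287.8 − T) = 0.2807×4180×(T − 7.088)
520.87(287.8 − T) = 1173.3(T − 7.088)
1694.2 T = 158223  ⇒  T ≈ 93.39 °C

T_f ≈ 93.4 °C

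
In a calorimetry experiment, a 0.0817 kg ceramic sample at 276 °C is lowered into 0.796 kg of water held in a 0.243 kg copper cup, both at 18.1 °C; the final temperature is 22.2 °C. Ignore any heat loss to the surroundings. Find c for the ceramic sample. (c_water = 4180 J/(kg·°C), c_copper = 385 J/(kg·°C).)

c ≈ 676 J/(kg·°C)

Heat gained plus heat lost sum to zero:
0.0817×c×(22.2 − 276) + 0.796×4180×(22.2 − 18.1) + 0.243×385×(22.2 − 18.1) = 0
-20.74 c = -14025
c = -14025/-20.74 ≈ 676.4 J/(kg·°C)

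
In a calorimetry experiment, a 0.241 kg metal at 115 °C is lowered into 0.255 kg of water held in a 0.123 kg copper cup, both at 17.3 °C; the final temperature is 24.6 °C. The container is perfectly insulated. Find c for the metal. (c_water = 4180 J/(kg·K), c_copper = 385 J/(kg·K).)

Net heat exchanged in the isolated system is zero:
0.241·c·(24.6 − 115) + 0.255·4180·(24.6 − 17.3) + 0.123·385·(24.6 − 17.3) = 0
-21.79 c = -8126.8
c = -8126.8/-21.79 ≈ 373 J/(kg·K)

c ≈ 373 J/(kg·K)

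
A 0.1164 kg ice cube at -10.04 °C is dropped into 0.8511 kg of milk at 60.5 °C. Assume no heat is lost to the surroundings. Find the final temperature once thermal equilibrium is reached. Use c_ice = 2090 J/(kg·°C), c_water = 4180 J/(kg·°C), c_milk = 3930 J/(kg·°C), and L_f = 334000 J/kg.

T_f ≈ 42.0 °C

Heat gained plus heat lost sum to zero:
warm ice to 0 °C: 0.1164·2090·(0 − (-10.04)) = 2442.5
  melt ice: 0.1164·334000 = 38878
  meltwater 0→T: 0.1164·4180·T = 486.55 T
  milk: 3344.8(T − 60.5)
3831.4 T = 202362 − 41320 = 161042
T ≈ 42.03 °C (positive, so assuming full melt was valid).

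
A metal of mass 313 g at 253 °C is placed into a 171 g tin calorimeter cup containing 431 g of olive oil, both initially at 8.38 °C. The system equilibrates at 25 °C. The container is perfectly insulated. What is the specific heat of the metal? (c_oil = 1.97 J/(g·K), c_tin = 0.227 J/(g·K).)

Net heat exchanged in the isolated system is zero:
313×c×(25 − 253) + 431×1.97×(25 − 8.38) + 171×0.227×(25 − 8.38) = 0
-71364 c = -14757
c = -14757/-71364 ≈ 0.2068 J/(g·K)

c ≈ 0.207 J/(g·K)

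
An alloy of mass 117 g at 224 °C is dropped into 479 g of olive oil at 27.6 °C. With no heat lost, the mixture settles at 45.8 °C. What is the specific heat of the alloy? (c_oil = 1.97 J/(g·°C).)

c ≈ 0.824 J/(g·°C)

Net heat exchanged in the isolated system is zero:
117×c×(45.8 − 224) + 479×1.97×(45.8 − 27.6) = 0
-20849 c = -17174
c = -17174/-20849 ≈ 0.8237 J/(g·°C)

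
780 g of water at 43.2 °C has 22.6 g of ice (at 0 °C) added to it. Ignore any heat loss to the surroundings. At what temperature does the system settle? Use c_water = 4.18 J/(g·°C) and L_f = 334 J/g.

Sum of m c ΔT and latent-heat terms is zero:
melt ice: 22.6·334 = 7548.4
  meltwater 0→T: 22.6·4.18·T = 94.47 T
  water: 3260.4(T − 43.2)
3354.9 T = 140849 − 7548.4 = 133301
T ≈ 39.73 °C (positive, so assuming full melt was valid).

T_f ≈ 39.7 °C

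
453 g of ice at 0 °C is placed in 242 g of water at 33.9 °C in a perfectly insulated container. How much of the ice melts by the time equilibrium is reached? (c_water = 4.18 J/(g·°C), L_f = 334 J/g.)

Water can give up m c ΔT = 242·4.18·33.9 = 34292 J before reaching 0 °C.
To melt every bit of ice: 453·334 = 151302 J.
Since 34292 < 151302 J, not all the ice melts; equilibrium is at 0 °C.
Mass melted = 34292/334 ≈ 102.7 g.

m_melted ≈ 103 g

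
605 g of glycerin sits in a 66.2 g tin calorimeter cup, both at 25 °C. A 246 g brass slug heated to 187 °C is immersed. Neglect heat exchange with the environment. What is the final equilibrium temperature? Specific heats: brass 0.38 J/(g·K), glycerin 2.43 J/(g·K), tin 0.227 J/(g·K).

T_f ≈ 34.6 °C

Let T be the final temperature. ΣQ_i = 0:
246·0.38·(T − 187) + 605·2.43·(T − 25) + 66.2·0.227·(T − 25) = 0
(93.48 + 1470.2 + 15.03) T = 93.48·187 + 1470.2·25 + 15.03·25
T ≈ 34.59 °C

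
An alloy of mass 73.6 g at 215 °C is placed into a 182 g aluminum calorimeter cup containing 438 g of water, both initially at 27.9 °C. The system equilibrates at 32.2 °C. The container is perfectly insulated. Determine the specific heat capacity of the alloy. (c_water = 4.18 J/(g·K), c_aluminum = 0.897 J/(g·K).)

c ≈ 0.637 J/(g·K)

Setting the total heat transfer to zero:
73.6×c×(32.2 − 215) + 438×4.18×(32.2 − 27.9) + 182×0.897×(32.2 − 27.9) = 0
-13454 c = -8574.6
c = -8574.6/-13454 ≈ 0.6373 J/(g·K)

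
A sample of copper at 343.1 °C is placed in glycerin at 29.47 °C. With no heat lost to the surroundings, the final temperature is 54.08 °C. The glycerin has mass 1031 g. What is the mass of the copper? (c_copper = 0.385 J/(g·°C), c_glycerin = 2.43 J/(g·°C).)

m ≈ 554 g

Heat lost by the copper = heat gained by the glycerin:
m×0.385×(343.1 − 54.08) = 1031×2.43×(54.08 − 29.47)
111.27 m = 61656  ⇒  m ≈ 554.1 g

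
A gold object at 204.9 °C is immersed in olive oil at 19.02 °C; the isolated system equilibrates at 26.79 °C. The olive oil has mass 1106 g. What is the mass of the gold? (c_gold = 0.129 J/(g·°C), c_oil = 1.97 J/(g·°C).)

m ≈ 737 g

Let T be the final temperature. ΣQ_i = 0:
m·0.129·(26.79 − 204.9) + 1106·1.97·(26.79 − 19.02) = 0
-22.98 m = -16929
m = -16929/-22.98 ≈ 736.8 g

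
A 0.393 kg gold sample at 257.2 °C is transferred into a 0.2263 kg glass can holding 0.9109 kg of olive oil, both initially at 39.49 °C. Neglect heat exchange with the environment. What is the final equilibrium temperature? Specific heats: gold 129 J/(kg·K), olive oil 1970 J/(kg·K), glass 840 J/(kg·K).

T_f ≈ 44.9 °C

Conservation of energy gives ΣQ = 0:
0.393*129*(T − 257.2) + 0.9109*1970*(T − 39.49) + 0.2263*840*(T − 39.49) = 0
50.7(T − 257.2) + 1794.5(T − 39.49) + 190.09(T − 39.49) = 0
(50.7 + 1794.5 + 190.09) T = 50.7*257.2 + 1794.5*39.49 + 190.09*39.49
T = 91410 / 2035.3 = 44.9 °C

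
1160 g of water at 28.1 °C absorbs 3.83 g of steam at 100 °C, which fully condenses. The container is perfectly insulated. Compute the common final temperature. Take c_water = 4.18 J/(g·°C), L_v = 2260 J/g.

T_f ≈ 30.1 °C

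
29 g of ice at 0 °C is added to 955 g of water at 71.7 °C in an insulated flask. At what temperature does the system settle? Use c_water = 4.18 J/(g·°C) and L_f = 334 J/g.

T_f ≈ 67.2 °C

Sum of m c ΔT and latent-heat terms is zero:
fusion: m_ice L_f = 29×334 = 9686
  meltwater 0→T: 29×4.18×T = 121.22 T
  water: 3991.9(T − 71.7)
4113.1 T = 286219 − 9686 = 276533
T ≈ 67.23 °C (positive, so assuming full melt was valid).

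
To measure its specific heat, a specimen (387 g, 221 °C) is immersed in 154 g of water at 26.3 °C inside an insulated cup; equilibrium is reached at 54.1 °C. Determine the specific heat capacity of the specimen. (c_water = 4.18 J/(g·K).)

c ≈ 0.277 J/(g·K)

m_s c (T_s − T_f) = m_water c_water (T_f − T_0):
387·c·(221 − 54.1) = 154·4.18·(54.1 − 26.3)
64590 c = 17895  ⇒  c ≈ 0.2771 J/(g·K)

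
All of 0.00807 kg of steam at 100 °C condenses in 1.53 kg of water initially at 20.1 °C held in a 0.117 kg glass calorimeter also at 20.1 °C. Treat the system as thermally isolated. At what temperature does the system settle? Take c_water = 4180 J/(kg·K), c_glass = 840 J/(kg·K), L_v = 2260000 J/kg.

T_f ≈ 23.3 °C

Setting the total heat transfer to zero:
condense steam: −0.00807·2260000 = −18238; condensate cools 100→T: 0.00807·4180·(T − 100) = 33.73(T − 100); water warms: 1.53·4180·(T − 20.1) = 6395.4(T − 20.1); glass cup: 0.117·840·(T − 20.1) = 98.28(T − 20.1)
6527.4 T = 18238 + 3373.3 + 130523 = 152134
T ≈ 23.31 °C — below 100 °C, confirming all the steam condensed.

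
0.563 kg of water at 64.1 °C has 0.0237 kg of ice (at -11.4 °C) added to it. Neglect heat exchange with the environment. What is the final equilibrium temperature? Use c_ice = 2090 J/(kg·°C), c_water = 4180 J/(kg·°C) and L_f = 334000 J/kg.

T_f ≈ 58.1 °C

Setting the total heat transfer to zero:
ice -11.4→0 °C: 0.0237·2090·11.4 = 564.68; latent heat to melt: 0.0237·334000 = 7915.8; meltwater 0→T: 0.0237·4180·T = 99.07 T; water: 2353.3(T − 64.1)
2452.4 T = 150849 − 8480.5 = 142369
T ≈ 58.05 °C. Since T > 0 °C, the all-ice-melts assumption holds.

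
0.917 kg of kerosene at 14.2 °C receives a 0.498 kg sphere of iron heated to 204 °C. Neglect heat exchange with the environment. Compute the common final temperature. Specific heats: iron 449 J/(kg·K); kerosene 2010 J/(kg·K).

|Q_iron| = |Q_kerosene|:
0.498*449*(204 − T) = 0.917*2010*(T − 14.2)
223.6(204 − T) = 1843.2(T − 14.2)
2066.8 T = 71788  ⇒  T ≈ 34.73 °C

T_f ≈ 34.7 °C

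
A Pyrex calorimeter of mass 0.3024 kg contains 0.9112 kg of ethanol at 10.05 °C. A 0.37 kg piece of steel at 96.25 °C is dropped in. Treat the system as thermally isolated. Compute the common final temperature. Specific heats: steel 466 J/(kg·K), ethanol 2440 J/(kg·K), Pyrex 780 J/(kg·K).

Heat gained plus heat lost sum to zero:
0.37*466*(T − 96.25) + 0.9112*2440*(T − 10.05) + 0.3024*780*(T − 10.05) = 0
(172.42 + 2223.3 + 235.87) T = 172.42*96.25 + 2223.3*10.05 + 235.87*10.05
T = 41310 / 2631.6 = 15.7 °C

T_f ≈ 15.7 °C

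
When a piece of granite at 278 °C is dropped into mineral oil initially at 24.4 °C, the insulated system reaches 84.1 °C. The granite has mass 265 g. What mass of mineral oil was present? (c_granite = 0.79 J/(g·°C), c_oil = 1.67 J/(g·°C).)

Setting the total heat transfer to zero:
265×0.79×(84.1 − 278) + m×1.67×(84.1 − 24.4) = 0
99.7 m = 40593
m = 40593/99.7 ≈ 407.2 g

m ≈ 407 g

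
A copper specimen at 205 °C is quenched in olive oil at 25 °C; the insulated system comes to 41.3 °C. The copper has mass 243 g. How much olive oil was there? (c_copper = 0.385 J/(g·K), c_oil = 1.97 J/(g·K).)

m ≈ 477 g

Energy conservation, ΣQ = 0:
243·0.385·(41.3 − 205) + m·1.97·(41.3 − 25) = 0
32.11 m = 15315
m = 15315/32.11 ≈ 476.9 g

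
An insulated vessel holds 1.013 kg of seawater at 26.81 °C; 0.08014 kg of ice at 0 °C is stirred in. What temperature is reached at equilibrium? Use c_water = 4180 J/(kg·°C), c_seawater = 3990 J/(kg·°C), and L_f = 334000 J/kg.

T_f ≈ 18.6 °C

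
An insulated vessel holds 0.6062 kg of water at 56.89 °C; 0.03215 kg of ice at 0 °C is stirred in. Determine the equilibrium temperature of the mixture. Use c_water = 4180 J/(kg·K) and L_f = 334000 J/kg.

Sum of m c ΔT and latent-heat terms is zero:
fusion: m_ice L_f = 0.03215×334000 = 10738
  meltwater 0→T: 0.03215×4180×T = 134.39 T
  water: 2533.9(T − 56.89)
2668.3 T = 144154 − 10738 = 133416
T ≈ 50.00 °C. Since T > 0 °C, the all-ice-melts assumption holds.

T_f ≈ 50.0 °C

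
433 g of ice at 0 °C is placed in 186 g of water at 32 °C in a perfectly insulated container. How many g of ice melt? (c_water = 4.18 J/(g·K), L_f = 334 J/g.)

Cooling the water to 0 °C releases 186×4.18×32 = 24879 J.
Melting all 433 g of ice would need 433×334 = 144622 J.
Since 24879 < 144622 J, not all the ice melts; equilibrium is at 0 °C.
m_melted×334 = 24879  ⇒  m_melted ≈ 74.49 g.

m_melted ≈ 74.5 g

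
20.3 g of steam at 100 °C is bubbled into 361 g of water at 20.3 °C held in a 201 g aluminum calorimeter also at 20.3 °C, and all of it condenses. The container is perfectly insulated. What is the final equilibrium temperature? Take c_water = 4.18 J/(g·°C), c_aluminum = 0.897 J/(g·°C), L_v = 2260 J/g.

Energy conservation, ΣQ = 0:
latent heat released on condensation: 20.3×2260 = 45878
  condensed water 100 °C→T: 84.85(T − 100)
  water warms: 361×4.18×(T − 20.3) = 1509(T − 20.3)
  cup: 180.3(T − 20.3)
1774.1 T = 45878 + 8485.4 + 34292 = 88656
T ≈ 49.97 °C (< 100 °C, so full condensation is consistent).

T_f ≈ 50.0 °C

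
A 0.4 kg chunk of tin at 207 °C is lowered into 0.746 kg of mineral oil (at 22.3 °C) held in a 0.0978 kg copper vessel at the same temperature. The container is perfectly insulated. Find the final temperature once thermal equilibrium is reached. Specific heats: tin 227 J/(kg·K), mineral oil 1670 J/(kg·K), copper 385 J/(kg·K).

Net heat exchanged in the isolated system is zero:
0.4*227*(T − 207) + 0.746*1670*(T − 22.3) + 0.0978*385*(T − 22.3) = 0
90.8(T − 207) + 1245.8(T − 22.3) + 37.65(T − 22.3) = 0
1374.3 T = 47417
T ≈ 34.50 °C

T_f ≈ 34.5 °C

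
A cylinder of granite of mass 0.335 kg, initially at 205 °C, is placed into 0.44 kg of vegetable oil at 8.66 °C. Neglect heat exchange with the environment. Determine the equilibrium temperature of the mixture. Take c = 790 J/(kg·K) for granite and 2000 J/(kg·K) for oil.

T_f ≈ 54.1 °C

T_f is the heat-capacity-weighted average of the initial temperatures:
T_f = (264.65*205 + 880*8.66) / (264.65 + 880)
    = 61874 / 1144.7 ≈ 54.05 °C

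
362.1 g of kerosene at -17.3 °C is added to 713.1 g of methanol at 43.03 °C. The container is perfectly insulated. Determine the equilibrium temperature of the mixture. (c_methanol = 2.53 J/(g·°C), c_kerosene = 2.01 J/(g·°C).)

T_f = Σ m_i c_i T_i / Σ m_i c_i:
T_f = (1804.1×43.03 + 727.82×(-17.3)) / (1804.1 + 727.82)
    = 65041 / 2532 ≈ 25.69 °C

T_f ≈ 25.7 °C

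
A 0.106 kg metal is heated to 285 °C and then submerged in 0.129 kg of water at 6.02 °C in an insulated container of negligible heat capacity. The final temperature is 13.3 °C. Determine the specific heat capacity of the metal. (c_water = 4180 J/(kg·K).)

c ≈ 136 J/(kg·K)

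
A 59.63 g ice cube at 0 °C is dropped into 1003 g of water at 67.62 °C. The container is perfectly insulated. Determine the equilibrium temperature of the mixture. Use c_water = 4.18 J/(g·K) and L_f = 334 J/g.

T_f ≈ 59.3 °C

Net heat exchanged in the isolated system is zero:
fusion: m_ice L_f = 59.63·334 = 19916
  meltwater 0→T: 59.63·4.18·T = 249.25 T
  water: 4192.5(T − 67.62)
4441.8 T = 283500 − 19916 = 263583
T ≈ 59.34 °C. Since T > 0 °C, the all-ice-melts assumption holds.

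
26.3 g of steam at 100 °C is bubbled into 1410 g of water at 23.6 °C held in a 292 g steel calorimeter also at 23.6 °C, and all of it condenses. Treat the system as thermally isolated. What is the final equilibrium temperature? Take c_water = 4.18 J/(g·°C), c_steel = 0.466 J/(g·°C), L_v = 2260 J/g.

Sum of m c ΔT and latent-heat terms is zero:
latent heat released on condensation: 26.3×2260 = 59438; condensate cools 100→T: 26.3×4.18×(T − 100) = 109.93(T − 100); water warms: 1410×4.18×(T − 23.6) = 5893.8(T − 23.6); steel cup: 292×0.466×(T − 23.6) = 136.07(T − 23.6)
6139.8 T = 59438 + 10993 + 142305 = 212736
T ≈ 34.65 °C (< 100 °C, so full condensation is consistent).

T_f ≈ 34.6 °C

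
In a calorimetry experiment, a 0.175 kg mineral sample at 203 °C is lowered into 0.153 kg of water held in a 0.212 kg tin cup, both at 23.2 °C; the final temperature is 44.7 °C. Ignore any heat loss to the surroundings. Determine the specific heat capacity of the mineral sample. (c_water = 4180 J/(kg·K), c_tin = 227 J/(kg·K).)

Heat gained plus heat lost sum to zero:
0.175×c×(44.7 − 203) + 0.153×4180×(44.7 − 23.2) + 0.212×227×(44.7 − 23.2) = 0
-27.7 c = -14785
c = -14785/-27.7 ≈ 533.7 J/(kg·K)

c ≈ 534 J/(kg·K)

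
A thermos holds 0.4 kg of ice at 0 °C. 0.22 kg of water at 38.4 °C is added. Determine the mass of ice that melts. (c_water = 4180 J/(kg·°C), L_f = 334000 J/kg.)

m_melted ≈ 0.106 kg

Heat available from the water dropping to 0 °C: 0.22·4180·38.4 = 35313 J.
To melt every bit of ice: 0.4·334000 = 133600 J.
That's not enough to melt it all — equilibrium is at 0 °C with ice remaining.
m_melted·334000 = 35313  ⇒  m_melted ≈ 0.1057 kg.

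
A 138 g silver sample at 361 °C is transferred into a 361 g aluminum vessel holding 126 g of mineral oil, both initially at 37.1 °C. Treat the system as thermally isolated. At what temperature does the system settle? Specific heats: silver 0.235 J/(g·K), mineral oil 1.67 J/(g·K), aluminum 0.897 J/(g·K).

T_f ≈ 55.6 °C

Let T be the final temperature. ΣQ_i = 0:
138×0.235×(T − 361) + 126×1.67×(T − 37.1) + 361×0.897×(T − 37.1) = 0
32.43(T − 361) + 210.42(T − 37.1) + 323.82(T − 37.1) = 0
(32.43 + 210.42 + 323.82) T = 32.43×361 + 210.42×37.1 + 323.82×37.1
T = 31527/566.67 ≈ 55.64 °C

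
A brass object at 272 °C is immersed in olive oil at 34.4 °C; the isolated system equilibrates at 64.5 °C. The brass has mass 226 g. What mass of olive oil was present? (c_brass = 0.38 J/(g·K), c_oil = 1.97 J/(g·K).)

m ≈ 301 g

Let T be the final temperature. ΣQ_i = 0:
226×0.38×(64.5 − 272) + m×1.97×(64.5 − 34.4) = 0
59.3 m = 17820
m = 17820/59.3 ≈ 300.5 g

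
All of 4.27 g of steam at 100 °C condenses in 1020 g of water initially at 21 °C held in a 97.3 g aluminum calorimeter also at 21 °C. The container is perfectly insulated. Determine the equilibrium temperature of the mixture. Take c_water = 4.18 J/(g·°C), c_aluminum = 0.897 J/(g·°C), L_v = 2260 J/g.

T_f ≈ 23.5 °C

Taking heat into each body as positive, Σ m c ΔT = 0:
latent heat released on condensation: 4.27·2260 = 9650.2
  condensed water 100 °C→T: 17.85(T − 100)
  original water: 4263.6(T − 21)
  aluminum cup: 97.3·0.897·(T − 21) = 87.28(T − 21)
4368.7 T = 9650.2 + 1784.9 + 91368 = 102804
T ≈ 23.53 °C — below 100 °C, confirming all the steam condensed.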